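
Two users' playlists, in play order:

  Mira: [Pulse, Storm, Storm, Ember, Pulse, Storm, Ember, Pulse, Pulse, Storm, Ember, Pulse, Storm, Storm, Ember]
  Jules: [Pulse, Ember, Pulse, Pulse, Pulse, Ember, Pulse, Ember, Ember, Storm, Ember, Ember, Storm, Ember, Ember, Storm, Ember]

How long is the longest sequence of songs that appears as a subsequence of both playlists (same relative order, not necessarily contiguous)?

10

Taking Pulse (Mira #1, Jules #1); then Ember (Mira #4, Jules #2); then Pulse (Mira #5, Jules #5); then Ember (Mira #7, Jules #6); then Pulse (Mira #8, Jules #7); then Storm (Mira #10, Jules #10); then Ember (Mira #11, Jules #12); then Storm (Mira #13, Jules #13); then Storm (Mira #14, Jules #16); then Ember (Mira #15, Jules #17) gives a common subsequence of length 10. Since dp[15][17] = 10, nothing longer is possible.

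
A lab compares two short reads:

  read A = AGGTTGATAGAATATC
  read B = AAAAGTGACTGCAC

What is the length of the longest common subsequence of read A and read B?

9

Pick A (read A #1, read B #4), then G (read A #3, read B #5), then T (read A #5, read B #6), then G (read A #6, read B #7), then A (read A #7, read B #8), then T (read A #8, read B #10), then G (read A #10, read B #11), then A (read A #14, read B #13), then C (read A #16, read B #14); all 9 bases appear in both, in order, and the DP table's final entry dp[16][14] is also 9, so no common subsequence is longer.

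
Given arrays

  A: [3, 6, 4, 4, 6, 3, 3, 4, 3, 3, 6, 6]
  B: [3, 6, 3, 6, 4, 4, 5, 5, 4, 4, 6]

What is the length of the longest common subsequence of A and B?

Let dp[i][j] be the LCS length of the first i values of A and the first j values of B. dp[i][j] = dp[i-1][j-1]+1 when the i-th and j-th values match, else max(dp[i-1][j], dp[i][j-1]).
    ·  3  6  3  6  4  4  5  5  4  4  6
 ·  0  0  0  0  0  0  0  0  0  0  0  0
 3  0  1  1  1  1  1  1  1  1  1  1  1
 6  0  1  2  2  2  2  2  2  2  2  2  2
 4  0  1  2  2  2  3  3  3  3  3  3  3
 4  0  1  2  2  2  3  4  4  4  4  4  4
 6  0  1  2  2  3  3  4  4  4  4  4  5
 3  0  1  2  3  3  3  4  4  4  4  4  5
 3  0  1  2  3  3  3  4  4  4  4  4  5
 4  0  1  2  3  3  4  4  4  4  5  5  5
 3  0  1  2  3  3  4  4  4  4  5  5  5
 3  0  1  2  3  3  4  4  4  4  5  5  5
 6  0  1  2  3  4  4  4  4  4  5  5  6
 6  0  1  2  3  4  4  4  4  4  5  5  6
dp[12][11] = 6. One LCS (by backtracking along matches): 3, 6, 4, 4, 4, 6.

6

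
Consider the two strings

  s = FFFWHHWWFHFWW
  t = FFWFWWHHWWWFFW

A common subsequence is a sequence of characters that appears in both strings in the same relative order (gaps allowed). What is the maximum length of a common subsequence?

11

Taking F at s[1]=t[1], then F at s[2]=t[2], then F at s[3]=t[4], then W at s[4]=t[6], then H at s[5]=t[7], then H at s[6]=t[8], then W at s[7]=t[10], then W at s[8]=t[11], then F at s[9]=t[12], then F at s[11]=t[13], then W at s[13]=t[14] gives a common subsequence of length 11. Since dp[13][14] = 11, nothing longer is possible.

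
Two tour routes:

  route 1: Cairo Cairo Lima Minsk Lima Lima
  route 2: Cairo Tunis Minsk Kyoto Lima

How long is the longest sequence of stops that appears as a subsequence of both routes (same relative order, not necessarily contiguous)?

Match Cairo at route 1[1]=route 2[1], Minsk at route 1[4]=route 2[3], Lima at route 1[6]=route 2[5] — 3 stops in the same relative order in both. dp[6][5] = 3 confirms this is the maximum.

3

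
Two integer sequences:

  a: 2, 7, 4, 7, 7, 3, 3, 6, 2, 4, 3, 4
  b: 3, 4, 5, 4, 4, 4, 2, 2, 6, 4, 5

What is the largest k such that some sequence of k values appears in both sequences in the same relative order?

One common subsequence of length 3: 2 (a #1, b #8), 6 (a #8, b #9), 4 (a #10, b #10), and the DP table's final entry dp[12][11] is also 3, so no common subsequence is longer.

3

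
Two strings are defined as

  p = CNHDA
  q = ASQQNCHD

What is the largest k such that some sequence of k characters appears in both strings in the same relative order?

Let dp[i][j] be the LCS length of the first i characters of p and the first j characters of q. dp[i][j] = dp[i-1][j-1]+1 when the i-th and j-th characters match, else max(dp[i-1][j], dp[i][j-1]).
    ·  A  S  Q  Q  N  C  H  D
 ·  0  0  0  0  0  0  0  0  0
 C  0  0  0  0  0  0  1  1  1
 N  0  0  0  0  0  1  1  1  1
 H  0  0  0  0  0  1  1  2  2
 D  0  0  0  0  0  1  1  2  3
 A  0  1  1  1  1  1  1  2  3
dp[5][8] = 3. One LCS (by backtracking along matches): CHD.

3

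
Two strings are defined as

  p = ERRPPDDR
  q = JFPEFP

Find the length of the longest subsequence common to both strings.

One common subsequence of length 2: E at p[1]=q[4]; then P at p[5]=q[6]. The LCS DP gives dp[8][6] = 2, so this is optimal.

2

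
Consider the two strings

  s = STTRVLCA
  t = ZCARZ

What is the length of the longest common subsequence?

One common subsequence of length 2: C [7,2] → A [8,3]. dp[8][5] = 2 confirms this is the maximum.

2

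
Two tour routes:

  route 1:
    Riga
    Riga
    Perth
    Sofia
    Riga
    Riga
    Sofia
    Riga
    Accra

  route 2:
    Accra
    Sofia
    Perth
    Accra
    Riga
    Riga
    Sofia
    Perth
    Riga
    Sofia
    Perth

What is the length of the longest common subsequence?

One common subsequence of length 5: Riga (route 1 #1, route 2 #5); then Riga (route 1 #2, route 2 #6); then Perth (route 1 #3, route 2 #8); then Riga (route 1 #6, route 2 #9); then Sofia (route 1 #7, route 2 #10). Since dp[9][11] = 5, nothing longer is possible.

5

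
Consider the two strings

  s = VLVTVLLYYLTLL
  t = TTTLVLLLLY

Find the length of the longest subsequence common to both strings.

Taking L (s #2, t #4) → V (s #5, t #5) → L (s #6, t #6) → L (s #7, t #7) → L (s #10, t #8) → L (s #12, t #9) gives a common subsequence of length 6. dp[13][10] = 6 confirms this is the maximum.

6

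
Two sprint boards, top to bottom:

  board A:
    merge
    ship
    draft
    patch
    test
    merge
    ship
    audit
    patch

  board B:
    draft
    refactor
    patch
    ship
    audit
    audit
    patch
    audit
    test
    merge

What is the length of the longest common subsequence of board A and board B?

Match draft at board A[3]=board B[1] → patch at board A[4]=board B[3] → ship at board A[7]=board B[4] → audit at board A[8]=board B[6] → patch at board A[9]=board B[7] — 5 tasks in the same relative order in both. dp[9][10] = 5 confirms this is the maximum.

5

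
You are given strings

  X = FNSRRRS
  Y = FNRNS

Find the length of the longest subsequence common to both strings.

Let dp[i][j] be the LCS length of the first i characters of X and the first j characters of Y. dp[i][j] = dp[i-1][j-1]+1 when the i-th and j-th characters match, else max(dp[i-1][j], dp[i][j-1]).
    ·  F  N  R  N  S
 ·  0  0  0  0  0  0
 F  0  1  1  1  1  1
 N  0  1  2  2  2  2
 S  0  1  2  2  2  3
 R  0  1  2  3  3  3
 R  0  1  2  3  3  3
 R  0  1  2  3  3  3
 S  0  1  2  3  3  4
dp[7][5] = 4. One LCS (by backtracking along matches): FNRS.

4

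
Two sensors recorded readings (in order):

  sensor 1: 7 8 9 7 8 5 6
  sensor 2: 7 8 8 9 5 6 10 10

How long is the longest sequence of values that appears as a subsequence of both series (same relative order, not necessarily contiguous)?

One common subsequence of length 5: 7 (sensor 1 #1, sensor 2 #1); then 8 (sensor 1 #2, sensor 2 #3); then 9 (sensor 1 #3, sensor 2 #4); then 5 (sensor 1 #6, sensor 2 #5); then 6 (sensor 1 #7, sensor 2 #6). Since dp[7][8] = 5, nothing longer is possible.

5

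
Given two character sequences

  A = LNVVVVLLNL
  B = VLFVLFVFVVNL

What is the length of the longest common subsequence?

7

Match L (A #1, B #2), then V (A #3, B #4), then V (A #4, B #7), then V (A #5, B #9), then V (A #6, B #10), then N (A #9, B #11), then L (A #10, B #12) — 7 characters in the same relative order in both. The LCS DP gives dp[10][12] = 7, so this is optimal.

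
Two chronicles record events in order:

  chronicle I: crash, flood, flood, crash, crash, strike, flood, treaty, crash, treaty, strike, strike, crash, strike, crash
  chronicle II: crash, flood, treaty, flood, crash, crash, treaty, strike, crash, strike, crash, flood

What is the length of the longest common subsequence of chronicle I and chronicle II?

10

Pick crash [1,1]; then flood [2,2]; then flood [3,4]; then crash [5,5]; then crash [9,6]; then treaty [10,7]; then strike [12,8]; then crash [13,9]; then strike [14,10]; then crash [15,11]; all 10 events appear in both, in order. The LCS DP gives dp[15][12] = 10, so this is optimal.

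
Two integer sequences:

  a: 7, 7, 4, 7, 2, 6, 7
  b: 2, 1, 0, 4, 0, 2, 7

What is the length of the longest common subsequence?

Pick 4 at a[3]=b[4], 2 at a[5]=b[6], 7 at a[7]=b[7]; all 3 values appear in both, in order. dp[7][7] = 3 confirms this is the maximum.

3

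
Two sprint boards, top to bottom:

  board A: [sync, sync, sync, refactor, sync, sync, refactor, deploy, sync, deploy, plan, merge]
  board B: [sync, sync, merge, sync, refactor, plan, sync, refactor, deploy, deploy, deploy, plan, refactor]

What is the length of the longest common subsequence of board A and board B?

Match sync (board A #1, board B #1), then sync (board A #2, board B #2), then sync (board A #3, board B #4), then refactor (board A #4, board B #5), then sync (board A #6, board B #7), then refactor (board A #7, board B #8), then deploy (board A #8, board B #10), then deploy (board A #10, board B #11), then plan (board A #11, board B #12) — 9 tasks in the same relative order in both. dp[12][13] = 9 confirms this is the maximum.

9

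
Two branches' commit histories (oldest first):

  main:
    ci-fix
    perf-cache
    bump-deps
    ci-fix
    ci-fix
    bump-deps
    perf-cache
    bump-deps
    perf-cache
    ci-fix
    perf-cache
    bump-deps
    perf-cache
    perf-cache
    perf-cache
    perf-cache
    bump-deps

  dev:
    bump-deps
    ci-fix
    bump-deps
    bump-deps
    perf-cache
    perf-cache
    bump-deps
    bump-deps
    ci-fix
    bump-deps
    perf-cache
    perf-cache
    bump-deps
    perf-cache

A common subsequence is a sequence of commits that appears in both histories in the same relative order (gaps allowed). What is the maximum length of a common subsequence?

Pick ci-fix [1,2], bump-deps [3,3], bump-deps [6,4], perf-cache [7,6], bump-deps [8,8], ci-fix [10,9], bump-deps [12,10], perf-cache [13,11], perf-cache [14,12], perf-cache [16,14]; all 10 commits appear in both, in order. Since dp[17][14] = 10, nothing longer is possible.

10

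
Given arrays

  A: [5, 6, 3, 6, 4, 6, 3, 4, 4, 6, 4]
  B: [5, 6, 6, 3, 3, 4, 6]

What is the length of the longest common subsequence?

Let dp[i][j] be the LCS length of the first i values of A and the first j values of B. dp[i][j] = dp[i-1][j-1]+1 when the i-th and j-th values match, else max(dp[i-1][j], dp[i][j-1]).
    ·  5  6  6  3  3  4  6
 ·  0  0  0  0  0  0  0  0
 5  0  1  1  1  1  1  1  1
 6  0  1  2  2  2  2  2  2
 3  0  1  2  2  3  3  3  3
 6  0  1  2  3  3  3  3  4
 4  0  1  2  3  3  3  4  4
 6  0  1  2  3  3  3  4  5
 3  0  1  2  3  4  4  4  5
 4  0  1  2  3  4  4  5  5
 4  0  1  2  3  4  4  5  5
 6  0  1  2  3  4  4  5  6
 4  0  1  2  3  4  4  5  6
dp[11][7] = 6. One LCS (by backtracking along matches): 5, 6, 3, 3, 4, 6.

6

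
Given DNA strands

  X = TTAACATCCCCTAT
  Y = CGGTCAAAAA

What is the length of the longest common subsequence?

5

One common subsequence of length 5: T at X[1]=Y[4], then A at X[3]=Y[7], then A at X[4]=Y[8], then A at X[6]=Y[9], then A at X[13]=Y[10], and the DP table's final entry dp[14][10] is also 5, so no common subsequence is longer.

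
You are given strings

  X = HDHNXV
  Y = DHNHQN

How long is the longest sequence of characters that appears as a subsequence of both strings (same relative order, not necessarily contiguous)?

Let dp[i][j] be the LCS length of the first i characters of X and the first j characters of Y. dp[i][j] = dp[i-1][j-1]+1 when the i-th and j-th characters match, else max(dp[i-1][j], dp[i][j-1]).
    ·  D  H  N  H  Q  N
 ·  0  0  0  0  0  0  0
 H  0  0  1  1  1  1  1
 D  0  1  1  1  1  1  1
 H  0  1  2  2  2  2  2
 N  0  1  2  3  3  3  3
 X  0  1  2  3  3  3  3
 V  0  1  2  3  3  3  3
dp[6][6] = 3. One LCS (by backtracking along matches): HHN.

3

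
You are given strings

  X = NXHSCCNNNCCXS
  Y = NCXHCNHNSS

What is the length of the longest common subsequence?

7

Pick N (X #1, Y #1) → X (X #2, Y #3) → H (X #3, Y #4) → C (X #6, Y #5) → N (X #7, Y #6) → N (X #8, Y #8) → S (X #13, Y #10); all 7 characters appear in both, in order. dp[13][10] = 7 confirms this is the maximum.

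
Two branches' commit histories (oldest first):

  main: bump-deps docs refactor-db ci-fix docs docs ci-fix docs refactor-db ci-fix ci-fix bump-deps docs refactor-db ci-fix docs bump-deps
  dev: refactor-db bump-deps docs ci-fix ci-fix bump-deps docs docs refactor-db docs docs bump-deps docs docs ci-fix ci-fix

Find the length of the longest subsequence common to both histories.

Pick bump-deps [1,2]; then docs [2,3]; then ci-fix [4,5]; then docs [5,8]; then docs [6,10]; then docs [8,11]; then bump-deps [12,12]; then docs [13,14]; then ci-fix [15,16]; all 9 commits appear in both, in order. Since dp[17][16] = 9, nothing longer is possible.

9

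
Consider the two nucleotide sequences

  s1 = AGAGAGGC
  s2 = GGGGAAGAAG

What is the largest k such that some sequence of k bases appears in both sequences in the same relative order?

Let dp[i][j] be the LCS length of the first i bases of s1 and the first j bases of s2. dp[i][j] = dp[i-1][j-1]+1 when the i-th and j-th bases match, else max(dp[i-1][j], dp[i][j-1]).
    ·  G  G  G  G  A  A  G  A  A  G
 ·  0  0  0  0  0  0  0  0  0  0  0
 A  0  0  0  0  0  1  1  1  1  1  1
 G  0  1  1  1  1  1  1  2  2  2  2
 A  0  1  1  1  1  2  2  2  3  3  3
 G  0  1  2  2  2  2  2  3  3  3  4
 A  0  1  2  2  2  3  3  3  4  4  4
 G  0  1  2  3  3  3  3  4  4  4  5
 G  0  1  2  3  4  4  4  4  4  4  5
 C  0  1  2  3  4  4  4  4  4  4  5
dp[8][10] = 5. One LCS (by backtracking along matches): AGAAG.

5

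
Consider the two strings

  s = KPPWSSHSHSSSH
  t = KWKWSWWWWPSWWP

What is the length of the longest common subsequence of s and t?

4

One common subsequence of length 4: K [1,3], W [4,4], S [5,5], S [6,11]. The LCS DP gives dp[13][14] = 4, so this is optimal.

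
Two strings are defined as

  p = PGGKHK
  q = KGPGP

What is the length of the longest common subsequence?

Let dp[i][j] be the LCS length of the first i characters of p and the first j characters of q. dp[i][j] = dp[i-1][j-1]+1 when the i-th and j-th characters match, else max(dp[i-1][j], dp[i][j-1]).
    ·  K  G  P  G  P
 ·  0  0  0  0  0  0
 P  0  0  0  1  1  1
 G  0  0  1  1  2  2
 G  0  0  1  1  2  2
 K  0  1  1  1  2  2
 H  0  1  1  1  2  2
 K  0  1  1  1  2  2
dp[6][5] = 2. One LCS (by backtracking along matches): PG.

2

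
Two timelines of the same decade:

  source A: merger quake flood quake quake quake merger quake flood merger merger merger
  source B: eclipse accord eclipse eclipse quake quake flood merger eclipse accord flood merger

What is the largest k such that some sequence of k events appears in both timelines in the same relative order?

Taking quake (source A #2, source B #6); then flood (source A #3, source B #7); then merger (source A #7, source B #8); then flood (source A #9, source B #11); then merger (source A #12, source B #12) gives a common subsequence of length 5. The LCS DP gives dp[12][12] = 5, so this is optimal.

5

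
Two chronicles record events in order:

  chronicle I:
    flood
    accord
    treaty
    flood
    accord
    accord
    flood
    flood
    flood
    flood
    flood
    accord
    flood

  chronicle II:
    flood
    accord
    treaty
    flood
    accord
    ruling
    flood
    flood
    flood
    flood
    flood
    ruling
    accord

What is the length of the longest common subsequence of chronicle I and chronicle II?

One common subsequence of length 11: flood at chronicle I[1]=chronicle II[1], accord at chronicle I[2]=chronicle II[2], treaty at chronicle I[3]=chronicle II[3], flood at chronicle I[4]=chronicle II[4], accord at chronicle I[5]=chronicle II[5], flood at chronicle I[7]=chronicle II[7], flood at chronicle I[8]=chronicle II[8], flood at chronicle I[9]=chronicle II[9], flood at chronicle I[10]=chronicle II[10], flood at chronicle I[11]=chronicle II[11], accord at chronicle I[12]=chronicle II[13]. dp[13][13] = 11 confirms this is the maximum.

11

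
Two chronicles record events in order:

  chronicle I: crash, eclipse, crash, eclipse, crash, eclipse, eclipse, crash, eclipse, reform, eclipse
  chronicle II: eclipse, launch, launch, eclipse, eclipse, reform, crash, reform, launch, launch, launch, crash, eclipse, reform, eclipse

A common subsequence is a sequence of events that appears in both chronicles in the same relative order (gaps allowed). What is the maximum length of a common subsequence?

Match eclipse at chronicle I[2]=chronicle II[4] → eclipse at chronicle I[4]=chronicle II[5] → crash at chronicle I[5]=chronicle II[7] → crash at chronicle I[8]=chronicle II[12] → eclipse at chronicle I[9]=chronicle II[13] → reform at chronicle I[10]=chronicle II[14] → eclipse at chronicle I[11]=chronicle II[15] — 7 events in the same relative order in both. Since dp[11][15] = 7, nothing longer is possible.

7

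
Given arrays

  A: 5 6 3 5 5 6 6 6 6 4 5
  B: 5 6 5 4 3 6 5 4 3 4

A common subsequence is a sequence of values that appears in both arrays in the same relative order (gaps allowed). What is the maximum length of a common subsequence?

One common subsequence of length 5: 5 (A #1, B #1) → 6 (A #2, B #2) → 3 (A #3, B #5) → 5 (A #4, B #7) → 4 (A #10, B #10). Since dp[11][10] = 5, nothing longer is possible.

5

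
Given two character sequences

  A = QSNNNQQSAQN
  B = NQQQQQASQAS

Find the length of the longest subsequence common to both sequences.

Let dp[i][j] be the LCS length of the first i characters of A and the first j characters of B. dp[i][j] = dp[i-1][j-1]+1 when the i-th and j-th characters match, else max(dp[i-1][j], dp[i][j-1]).
    ·  N  Q  Q  Q  Q  Q  A  S  Q  A  S
 ·  0  0  0  0  0  0  0  0  0  0  0  0
 Q  0  0  1  1  1  1  1  1  1  1  1  1
 S  0  0  1  1  1  1  1  1  2  2  2  2
 N  0  1  1  1  1  1  1  1  2  2  2  2
 N  0  1  1  1  1  1  1  1  2  2  2  2
 N  0  1  1  1  1  1  1  1  2  2  2  2
 Q  0  1  2  2  2  2  2  2  2  3  3  3
 Q  0  1  2  3  3  3  3  3  3  3  3  3
 S  0  1  2  3  3  3  3  3  4  4  4  4
 A  0  1  2  3  3  3  3  4  4  4  5  5
 Q  0  1  2  3  4  4  4  4  4  5  5  5
 N  0  1  2  3  4  4  4  4  4  5  5  5
dp[11][11] = 5. One LCS (by backtracking along matches): QQQSA.

5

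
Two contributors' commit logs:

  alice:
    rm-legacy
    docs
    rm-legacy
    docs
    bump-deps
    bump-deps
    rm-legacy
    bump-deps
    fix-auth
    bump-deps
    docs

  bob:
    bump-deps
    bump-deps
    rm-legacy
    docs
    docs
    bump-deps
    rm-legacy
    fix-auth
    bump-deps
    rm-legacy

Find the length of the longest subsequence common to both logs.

Taking rm-legacy (alice #1, bob #3), then docs (alice #2, bob #4), then docs (alice #4, bob #5), then bump-deps (alice #6, bob #6), then rm-legacy (alice #7, bob #7), then fix-auth (alice #9, bob #8), then bump-deps (alice #10, bob #9) gives a common subsequence of length 7. The LCS DP gives dp[11][10] = 7, so this is optimal.

7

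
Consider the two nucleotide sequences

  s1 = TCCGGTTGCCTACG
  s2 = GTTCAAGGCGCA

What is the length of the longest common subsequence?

7

Taking T at s1[1]=s2[3], C at s1[2]=s2[4], G at s1[4]=s2[7], G at s1[5]=s2[8], G at s1[8]=s2[10], C at s1[10]=s2[11], A at s1[12]=s2[12] gives a common subsequence of length 7. The LCS DP gives dp[14][12] = 7, so this is optimal.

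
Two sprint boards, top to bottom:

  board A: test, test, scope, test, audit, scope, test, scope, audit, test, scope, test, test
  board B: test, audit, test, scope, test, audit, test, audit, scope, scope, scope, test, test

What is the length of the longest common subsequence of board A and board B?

Pick test at board A[1]=board B[1], test at board A[2]=board B[3], scope at board A[3]=board B[4], test at board A[4]=board B[7], audit at board A[5]=board B[8], scope at board A[6]=board B[9], scope at board A[8]=board B[10], scope at board A[11]=board B[11], test at board A[12]=board B[12], test at board A[13]=board B[13]; all 10 tasks appear in both, in order. Since dp[13][13] = 10, nothing longer is possible.

10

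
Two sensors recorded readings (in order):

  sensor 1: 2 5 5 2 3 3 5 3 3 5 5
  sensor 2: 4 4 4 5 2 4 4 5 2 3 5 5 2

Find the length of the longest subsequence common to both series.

Let dp[i][j] be the LCS length of the first i values of sensor 1 and the first j values of sensor 2. dp[i][j] = dp[i-1][j-1]+1 when the i-th and j-th values match, else max(dp[i-1][j], dp[i][j-1]).
    ·  4  4  4  5  2  4  4  5  2  3  5  5  2
 ·  0  0  0  0  0  0  0  0  0  0  0  0  0  0
 2  0  0  0  0  0  1  1  1  1  1  1  1  1  1
 5  0  0  0  0  1  1  1  1  2  2  2  2  2  2
 5  0  0  0  0  1  1  1  1  2  2  2  3  3  3
 2  0  0  0  0  1  2  2  2  2  3  3  3  3  4
 3  0  0  0  0  1  2  2  2  2  3  4  4  4  4
 3  0  0  0  0  1  2  2  2  2  3  4  4  4  4
 5  0  0  0  0  1  2  2  2  3  3  4  5  5  5
 3  0  0  0  0  1  2  2  2  3  3  4  5  5  5
 3  0  0  0  0  1  2  2  2  3  3  4  5  5  5
 5  0  0  0  0  1  2  2  2  3  3  4  5  6  6
 5  0  0  0  0  1  2  2  2  3  3  4  5  6  6
dp[11][13] = 6. One LCS (by backtracking along matches): 2, 5, 2, 3, 5, 5.

6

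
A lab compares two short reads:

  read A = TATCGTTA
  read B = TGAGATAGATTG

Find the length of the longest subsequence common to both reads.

Let dp[i][j] be the LCS length of the first i bases of read A and the first j bases of read B. dp[i][j] = dp[i-1][j-1]+1 when the i-th and j-th bases match, else max(dp[i-1][j], dp[i][j-1]).
    ·  T  G  A  G  A  T  A  G  A  T  T  G
 ·  0  0  0  0  0  0  0  0  0  0  0  0  0
 T  0  1  1  1  1  1  1  1  1  1  1  1  1
 A  0  1  1  2  2  2  2  2  2  2  2  2  2
 T  0  1  1  2  2  2  3  3  3  3  3  3  3
 C  0  1  1  2  2  2  3  3  3  3  3  3  3
 G  0  1  2  2  3  3  3  3  4  4  4  4  4
 T  0  1  2  2  3  3  4  4  4  4  5  5  5
 T  0  1  2  2  3  3  4  4  4  4  5  6  6
 A  0  1  2  3  3  4  4  5  5  5  5  6  6
dp[8][12] = 6. One LCS (by backtracking along matches): TATGTT.

6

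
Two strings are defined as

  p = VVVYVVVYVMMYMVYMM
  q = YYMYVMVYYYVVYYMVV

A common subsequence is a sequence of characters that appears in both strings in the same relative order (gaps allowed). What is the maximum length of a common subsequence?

9

Pick V at p[1]=q[5]; then V at p[2]=q[7]; then Y at p[4]=q[10]; then V at p[6]=q[11]; then V at p[7]=q[12]; then Y at p[8]=q[13]; then Y at p[12]=q[14]; then M at p[13]=q[15]; then V at p[14]=q[17]; all 9 characters appear in both, in order. Since dp[17][17] = 9, nothing longer is possible.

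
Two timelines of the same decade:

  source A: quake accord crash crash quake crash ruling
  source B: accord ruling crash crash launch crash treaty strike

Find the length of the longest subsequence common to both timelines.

Match accord (source A #2, source B #1), then crash (source A #3, source B #3), then crash (source A #4, source B #4), then crash (source A #6, source B #6) — 4 events in the same relative order in both, and the DP table's final entry dp[7][8] is also 4, so no common subsequence is longer.

4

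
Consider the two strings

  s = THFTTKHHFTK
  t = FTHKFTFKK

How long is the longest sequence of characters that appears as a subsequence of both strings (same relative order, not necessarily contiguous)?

Pick T [1,2] → H [2,3] → F [3,5] → T [4,6] → K [6,8] → K [11,9]; all 6 characters appear in both, in order. Since dp[11][9] = 6, nothing longer is possible.

6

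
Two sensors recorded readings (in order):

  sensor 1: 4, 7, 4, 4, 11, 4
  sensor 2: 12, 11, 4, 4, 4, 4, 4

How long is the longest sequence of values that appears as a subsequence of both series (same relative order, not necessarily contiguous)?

4

Let dp[i][j] be the LCS length of the first i values of sensor 1 and the first j values of sensor 2. dp[i][j] = dp[i-1][j-1]+1 when the i-th and j-th values match, else max(dp[i-1][j], dp[i][j-1]).
    · 12 11  4  4  4  4  4
 ·  0  0  0  0  0  0  0  0
 4  0  0  0  1  1  1  1  1
 7  0  0  0  1  1  1  1  1
 4  0  0  0  1  2  2  2  2
 4  0  0  0  1  2  3  3  3
11  0  0  1  1  2  3  3  3
 4  0  0  1  2  2  3  4  4
dp[6][7] = 4. One LCS (by backtracking along matches): 4, 4, 4, 4.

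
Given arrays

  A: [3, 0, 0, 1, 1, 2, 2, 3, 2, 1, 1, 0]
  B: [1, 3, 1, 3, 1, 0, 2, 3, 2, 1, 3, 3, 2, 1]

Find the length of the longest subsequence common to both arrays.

8

Pick 3 [1,2], then 1 [4,3], then 1 [5,5], then 2 [6,7], then 2 [7,9], then 3 [8,12], then 2 [9,13], then 1 [11,14]; all 8 values appear in both, in order. The LCS DP gives dp[12][14] = 8, so this is optimal.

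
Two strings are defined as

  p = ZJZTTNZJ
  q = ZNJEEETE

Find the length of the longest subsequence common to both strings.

Let dp[i][j] be the LCS length of the first i characters of p and the first j characters of q. dp[i][j] = dp[i-1][j-1]+1 when the i-th and j-th characters match, else max(dp[i-1][j], dp[i][j-1]).
    ·  Z  N  J  E  E  E  T  E
 ·  0  0  0  0  0  0  0  0  0
 Z  0  1  1  1  1  1  1  1  1
 J  0  1  1  2  2  2  2  2  2
 Z  0  1  1  2  2  2  2  2  2
 T  0  1  1  2  2  2  2  3  3
 T  0  1  1  2  2  2  2  3  3
 N  0  1  2  2  2  2  2  3  3
 Z  0  1  2  2  2  2  2  3  3
 J  0  1  2  3  3  3  3  3  3
dp[8][8] = 3. One LCS (by backtracking along matches): ZJT.

3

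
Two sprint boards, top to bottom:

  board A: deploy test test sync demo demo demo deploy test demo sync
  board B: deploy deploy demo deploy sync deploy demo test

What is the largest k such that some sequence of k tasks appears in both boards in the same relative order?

4

Match deploy at board A[1]=board B[4] → sync at board A[4]=board B[5] → demo at board A[7]=board B[7] → test at board A[9]=board B[8] — 4 tasks in the same relative order in both. dp[11][8] = 4 confirms this is the maximum.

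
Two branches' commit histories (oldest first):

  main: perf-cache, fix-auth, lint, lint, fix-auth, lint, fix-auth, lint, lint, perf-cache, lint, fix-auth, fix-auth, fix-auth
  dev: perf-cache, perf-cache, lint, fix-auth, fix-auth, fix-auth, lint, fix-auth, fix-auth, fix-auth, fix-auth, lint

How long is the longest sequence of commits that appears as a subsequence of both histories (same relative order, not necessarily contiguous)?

One common subsequence of length 8: perf-cache (main #1, dev #2), then fix-auth (main #2, dev #5), then fix-auth (main #5, dev #6), then lint (main #6, dev #7), then fix-auth (main #7, dev #8), then fix-auth (main #12, dev #9), then fix-auth (main #13, dev #10), then fix-auth (main #14, dev #11). Since dp[14][12] = 8, nothing longer is possible.

8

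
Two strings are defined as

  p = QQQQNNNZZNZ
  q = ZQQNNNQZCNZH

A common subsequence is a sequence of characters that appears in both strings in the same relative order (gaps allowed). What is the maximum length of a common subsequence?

8

Pick Q (p #3, q #2); then Q (p #4, q #3); then N (p #5, q #4); then N (p #6, q #5); then N (p #7, q #6); then Z (p #8, q #8); then N (p #10, q #10); then Z (p #11, q #11); all 8 characters appear in both, in order. dp[11][12] = 8 confirms this is the maximum.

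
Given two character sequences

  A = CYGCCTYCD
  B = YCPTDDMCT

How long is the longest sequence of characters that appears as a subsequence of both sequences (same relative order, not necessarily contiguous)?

4

One common subsequence of length 4: Y [2,1], C [4,2], C [5,8], T [6,9]. dp[9][9] = 4 confirms this is the maximum.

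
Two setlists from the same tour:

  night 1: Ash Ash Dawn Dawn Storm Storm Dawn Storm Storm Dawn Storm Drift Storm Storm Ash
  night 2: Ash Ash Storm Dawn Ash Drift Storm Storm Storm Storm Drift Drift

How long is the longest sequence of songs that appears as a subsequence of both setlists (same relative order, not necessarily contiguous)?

Pick Ash at night 1[1]=night 2[1] → Ash at night 1[2]=night 2[2] → Dawn at night 1[3]=night 2[4] → Storm at night 1[5]=night 2[7] → Storm at night 1[6]=night 2[8] → Storm at night 1[8]=night 2[9] → Storm at night 1[9]=night 2[10] → Drift at night 1[12]=night 2[12]; all 8 songs appear in both, in order. dp[15][12] = 8 confirms this is the maximum.

8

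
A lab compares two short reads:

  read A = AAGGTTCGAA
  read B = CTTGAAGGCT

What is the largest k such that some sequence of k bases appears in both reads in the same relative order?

5

Let dp[i][j] be the LCS length of the first i bases of read A and the first j bases of read B. dp[i][j] = dp[i-1][j-1]+1 when the i-th and j-th bases match, else max(dp[i-1][j], dp[i][j-1]).
    ·  C  T  T  G  A  A  G  G  C  T
 ·  0  0  0  0  0  0  0  0  0  0  0
 A  0  0  0  0  0  1  1  1  1  1  1
 A  0  0  0  0  0  1  2  2  2  2  2
 G  0  0  0  0  1  1  2  3  3  3  3
 G  0  0  0  0  1  1  2  3  4  4  4
 T  0  0  1  1  1  1  2  3  4  4  5
 T  0  0  1  2  2  2  2  3  4  4  5
 C  0  1  1  2  2  2  2  3  4  5  5
 G  0  1  1  2  3  3  3  3  4  5  5
 A  0  1  1  2  3  4  4  4  4  5  5
 A  0  1  1  2  3  4  5  5  5  5  5
dp[10][10] = 5. One LCS (by backtracking along matches): AAGGT.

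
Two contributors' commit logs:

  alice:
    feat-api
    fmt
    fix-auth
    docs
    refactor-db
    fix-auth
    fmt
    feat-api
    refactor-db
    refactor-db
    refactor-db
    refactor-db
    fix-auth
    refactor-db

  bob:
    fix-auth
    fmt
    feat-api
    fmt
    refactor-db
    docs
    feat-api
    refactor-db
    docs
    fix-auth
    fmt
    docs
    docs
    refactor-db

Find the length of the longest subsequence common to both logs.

One common subsequence of length 7: feat-api (alice #1, bob #3); then fmt (alice #2, bob #4); then docs (alice #4, bob #6); then refactor-db (alice #5, bob #8); then fix-auth (alice #6, bob #10); then fmt (alice #7, bob #11); then refactor-db (alice #14, bob #14), and the DP table's final entry dp[14][14] is also 7, so no common subsequence is longer.

7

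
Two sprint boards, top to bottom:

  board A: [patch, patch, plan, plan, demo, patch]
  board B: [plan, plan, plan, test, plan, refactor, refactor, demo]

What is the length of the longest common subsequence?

One common subsequence of length 3: plan at board A[3]=board B[3], then plan at board A[4]=board B[5], then demo at board A[5]=board B[8]. The LCS DP gives dp[6][8] = 3, so this is optimal.

3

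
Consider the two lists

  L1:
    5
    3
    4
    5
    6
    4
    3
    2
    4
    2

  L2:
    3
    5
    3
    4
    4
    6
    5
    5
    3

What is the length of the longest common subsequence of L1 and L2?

5

Let dp[i][j] be the LCS length of the first i values of L1 and the first j values of L2. dp[i][j] = dp[i-1][j-1]+1 when the i-th and j-th values match, else max(dp[i-1][j], dp[i][j-1]).
    ·  3  5  3  4  4  6  5  5  3
 ·  0  0  0  0  0  0  0  0  0  0
 5  0  0  1  1  1  1  1  1  1  1
 3  0  1  1  2  2  2  2  2  2  2
 4  0  1  1  2  3  3  3  3  3  3
 5  0  1  2  2  3  3  3  4  4  4
 6  0  1  2  2  3  3  4  4  4  4
 4  0  1  2  2  3  4  4  4  4  4
 3  0  1  2  3  3  4  4  4  4  5
 2  0  1  2  3  3  4  4  4  4  5
 4  0  1  2  3  4  4  4  4  4  5
 2  0  1  2  3  4  4  4  4  4  5
dp[10][9] = 5. One LCS (by backtracking along matches): 5, 3, 4, 5, 3.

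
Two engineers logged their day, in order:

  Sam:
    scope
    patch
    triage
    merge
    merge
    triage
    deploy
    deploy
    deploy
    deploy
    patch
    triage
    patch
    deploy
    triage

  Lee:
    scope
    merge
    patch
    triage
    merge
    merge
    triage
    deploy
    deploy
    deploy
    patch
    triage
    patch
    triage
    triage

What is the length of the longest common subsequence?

13

Pick scope at Sam[1]=Lee[1], patch at Sam[2]=Lee[3], triage at Sam[3]=Lee[4], merge at Sam[4]=Lee[5], merge at Sam[5]=Lee[6], triage at Sam[6]=Lee[7], deploy at Sam[8]=Lee[8], deploy at Sam[9]=Lee[9], deploy at Sam[10]=Lee[10], patch at Sam[11]=Lee[11], triage at Sam[12]=Lee[12], patch at Sam[13]=Lee[13], triage at Sam[15]=Lee[15]; all 13 tasks appear in both, in order, and the DP table's final entry dp[15][15] is also 13, so no common subsequence is longer.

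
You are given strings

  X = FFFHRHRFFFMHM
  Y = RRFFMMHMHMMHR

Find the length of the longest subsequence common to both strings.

Pick R at X[5]=Y[1]; then R at X[7]=Y[2]; then F at X[8]=Y[3]; then F at X[9]=Y[4]; then M at X[11]=Y[8]; then H at X[12]=Y[9]; then M at X[13]=Y[11]; all 7 characters appear in both, in order. dp[13][13] = 7 confirms this is the maximum.

7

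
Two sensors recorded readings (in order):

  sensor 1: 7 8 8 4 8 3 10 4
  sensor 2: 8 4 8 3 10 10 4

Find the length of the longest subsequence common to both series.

6

Match 8 at sensor 1[3]=sensor 2[1], 4 at sensor 1[4]=sensor 2[2], 8 at sensor 1[5]=sensor 2[3], 3 at sensor 1[6]=sensor 2[4], 10 at sensor 1[7]=sensor 2[6], 4 at sensor 1[8]=sensor 2[7] — 6 values in the same relative order in both. Since dp[8][7] = 6, nothing longer is possible.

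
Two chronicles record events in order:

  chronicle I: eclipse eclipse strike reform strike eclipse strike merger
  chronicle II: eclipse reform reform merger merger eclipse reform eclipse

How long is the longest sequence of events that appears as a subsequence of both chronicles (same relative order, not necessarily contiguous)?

4

Match eclipse at chronicle I[1]=chronicle II[1] → eclipse at chronicle I[2]=chronicle II[6] → reform at chronicle I[4]=chronicle II[7] → eclipse at chronicle I[6]=chronicle II[8] — 4 events in the same relative order in both. dp[8][8] = 4 confirms this is the maximum.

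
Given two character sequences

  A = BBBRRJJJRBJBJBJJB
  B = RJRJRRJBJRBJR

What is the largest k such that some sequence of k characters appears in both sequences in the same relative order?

9

Taking R [4,1], then R [5,3], then J [6,4], then R [9,6], then J [11,7], then B [12,8], then J [13,9], then B [14,11], then J [15,12] gives a common subsequence of length 9, and the DP table's final entry dp[17][13] is also 9, so no common subsequence is longer.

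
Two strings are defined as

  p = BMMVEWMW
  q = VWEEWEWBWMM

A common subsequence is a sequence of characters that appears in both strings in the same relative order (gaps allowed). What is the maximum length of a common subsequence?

Match V at p[4]=q[1], then E at p[5]=q[6], then W at p[6]=q[9], then M at p[7]=q[11] — 4 characters in the same relative order in both, and the DP table's final entry dp[8][11] is also 4, so no common subsequence is longer.

4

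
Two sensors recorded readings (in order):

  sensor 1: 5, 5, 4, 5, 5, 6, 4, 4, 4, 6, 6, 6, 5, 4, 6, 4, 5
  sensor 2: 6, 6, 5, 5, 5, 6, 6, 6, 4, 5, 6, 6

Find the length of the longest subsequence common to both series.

8

Match 5 (sensor 1 #2, sensor 2 #3), 5 (sensor 1 #4, sensor 2 #4), 5 (sensor 1 #5, sensor 2 #5), 6 (sensor 1 #6, sensor 2 #6), 6 (sensor 1 #10, sensor 2 #7), 6 (sensor 1 #11, sensor 2 #8), 6 (sensor 1 #12, sensor 2 #11), 6 (sensor 1 #15, sensor 2 #12) — 8 values in the same relative order in both. The LCS DP gives dp[17][12] = 8, so this is optimal.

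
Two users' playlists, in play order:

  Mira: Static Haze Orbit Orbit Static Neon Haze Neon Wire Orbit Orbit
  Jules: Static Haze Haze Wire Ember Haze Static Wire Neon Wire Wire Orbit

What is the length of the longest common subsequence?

Match Static (Mira #1, Jules #1); then Haze (Mira #2, Jules #6); then Static (Mira #5, Jules #7); then Neon (Mira #6, Jules #9); then Wire (Mira #9, Jules #11); then Orbit (Mira #11, Jules #12) — 6 songs in the same relative order in both. dp[11][12] = 6 confirms this is the maximum.

6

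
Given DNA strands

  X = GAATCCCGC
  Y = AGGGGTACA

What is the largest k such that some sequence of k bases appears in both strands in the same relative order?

3

Let dp[i][j] be the LCS length of the first i bases of X and the first j bases of Y. dp[i][j] = dp[i-1][j-1]+1 when the i-th and j-th bases match, else max(dp[i-1][j], dp[i][j-1]).
    ·  A  G  G  G  G  T  A  C  A
 ·  0  0  0  0  0  0  0  0  0  0
 G  0  0  1  1  1  1  1  1  1  1
 A  0  1  1  1  1  1  1  2  2  2
 A  0  1  1  1  1  1  1  2  2  3
 T  0  1  1  1  1  1  2  2  2  3
 C  0  1  1  1  1  1  2  2  3  3
 C  0  1  1  1  1  1  2  2  3  3
 C  0  1  1  1  1  1  2  2  3  3
 G  0  1  2  2  2  2  2  2  3  3
 C  0  1  2  2  2  2  2  2  3  3
dp[9][9] = 3. One LCS (by backtracking along matches): GAA.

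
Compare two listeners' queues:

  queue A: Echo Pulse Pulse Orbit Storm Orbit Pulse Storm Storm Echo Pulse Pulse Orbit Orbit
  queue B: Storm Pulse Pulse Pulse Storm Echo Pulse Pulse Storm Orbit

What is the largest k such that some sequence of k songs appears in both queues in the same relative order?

8

Pick Pulse at queue A[2]=queue B[2], then Pulse at queue A[3]=queue B[3], then Pulse at queue A[7]=queue B[4], then Storm at queue A[9]=queue B[5], then Echo at queue A[10]=queue B[6], then Pulse at queue A[11]=queue B[7], then Pulse at queue A[12]=queue B[8], then Orbit at queue A[14]=queue B[10]; all 8 songs appear in both, in order. The LCS DP gives dp[14][10] = 8, so this is optimal.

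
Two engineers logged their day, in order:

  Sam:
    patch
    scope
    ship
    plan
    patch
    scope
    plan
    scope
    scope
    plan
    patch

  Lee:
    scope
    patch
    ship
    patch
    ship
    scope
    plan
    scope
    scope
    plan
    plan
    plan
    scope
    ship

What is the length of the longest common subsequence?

One common subsequence of length 8: patch at Sam[1]=Lee[2] → ship at Sam[3]=Lee[3] → patch at Sam[5]=Lee[4] → scope at Sam[6]=Lee[6] → plan at Sam[7]=Lee[7] → scope at Sam[8]=Lee[8] → scope at Sam[9]=Lee[9] → plan at Sam[10]=Lee[12]. The LCS DP gives dp[11][14] = 8, so this is optimal.

8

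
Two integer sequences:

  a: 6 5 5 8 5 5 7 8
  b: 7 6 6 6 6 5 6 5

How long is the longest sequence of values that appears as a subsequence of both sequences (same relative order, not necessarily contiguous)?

Pick 6 at a[1]=b[5]; then 5 at a[2]=b[6]; then 5 at a[6]=b[8]; all 3 values appear in both, in order. dp[8][8] = 3 confirms this is the maximum.

3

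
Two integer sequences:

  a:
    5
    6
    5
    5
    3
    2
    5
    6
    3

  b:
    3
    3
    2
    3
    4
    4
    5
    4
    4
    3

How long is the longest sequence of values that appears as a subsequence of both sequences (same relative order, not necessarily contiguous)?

4

One common subsequence of length 4: 3 at a[5]=b[2], 2 at a[6]=b[3], 5 at a[7]=b[7], 3 at a[9]=b[10]. Since dp[9][10] = 4, nothing longer is possible.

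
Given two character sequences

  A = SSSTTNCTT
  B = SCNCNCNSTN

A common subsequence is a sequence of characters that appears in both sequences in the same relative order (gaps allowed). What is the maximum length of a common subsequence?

4

Pick S [1,1], S [3,8], T [5,9], N [6,10]; all 4 characters appear in both, in order, and the DP table's final entry dp[9][10] is also 4, so no common subsequence is longer.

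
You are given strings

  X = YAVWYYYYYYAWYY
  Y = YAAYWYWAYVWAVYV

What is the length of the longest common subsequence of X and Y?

7

Pick Y (X #1, Y #1) → A (X #2, Y #3) → W (X #4, Y #5) → Y (X #5, Y #6) → Y (X #6, Y #9) → A (X #11, Y #12) → Y (X #13, Y #14); all 7 characters appear in both, in order. dp[14][15] = 7 confirms this is the maximum.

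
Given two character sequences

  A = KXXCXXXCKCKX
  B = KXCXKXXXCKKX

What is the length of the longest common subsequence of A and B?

10

Let dp[i][j] be the LCS length of the first i characters of A and the first j characters of B. dp[i][j] = dp[i-1][j-1]+1 when the i-th and j-th characters match, else max(dp[i-1][j], dp[i][j-1]).
    ·  K  X  C  X  K  X  X  X  C  K  K  X
 ·  0  0  0  0  0  0  0  0  0  0  0  0  0
 K  0  1  1  1  1  1  1  1  1  1  1  1  1
 X  0  1  2  2  2  2  2  2  2  2  2  2  2
 X  0  1  2  2  3  3  3  3  3  3  3  3  3
 C  0  1  2  3  3  3  3  3  3  4  4  4  4
 X  0  1  2  3  4  4  4  4  4  4  4  4  5
 X  0  1  2  3  4  4  5  5  5  5  5  5  5
 X  0  1  2  3  4  4  5  6  6  6  6  6  6
 C  0  1  2  3  4  4  5  6  6  7  7  7  7
 K  0  1  2  3  4  5  5  6  6  7  8  8  8
 C  0  1  2  3  4  5  5  6  6  7  8  8  8
 K  0  1  2  3  4  5  5  6  6  7  8  9  9
 X  0  1  2  3  4  5  6  6  7  7  8  9 10
dp[12][12] = 10. One LCS (by backtracking along matches): KXXXXXCKKX.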